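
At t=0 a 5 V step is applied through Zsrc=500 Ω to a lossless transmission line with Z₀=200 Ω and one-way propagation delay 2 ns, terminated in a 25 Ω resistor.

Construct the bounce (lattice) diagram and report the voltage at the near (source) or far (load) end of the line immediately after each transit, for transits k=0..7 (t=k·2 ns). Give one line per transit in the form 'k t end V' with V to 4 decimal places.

0 0 source 1.4286
1 2 load 0.3175
2 4 source -0.1587
3 6 load 0.2116
4 8 source 0.3704
5 10 load 0.2469
6 12 source 0.1940
7 14 load 0.2352

Γ_L=-0.777778, Γ_S=0.428571; launch V₁=5·200/700=1.428571
k=0 src: V=1.4286
k=1 load: inc=1.428571, refl=1.428571·-0.777778=-1.1111; V=0.000000+1.428571+-1.111111=0.3175
k=2 src: inc=-1.111111, refl=-1.111111·0.428571=-0.4762; V=1.428571+-1.111111+-0.476190=-0.1587
k=3 load: inc=-0.476190, refl=-0.476190·-0.777778=0.3704; V=0.317460+-0.476190+0.370370=0.2116
k=4 src: inc=0.370370, refl=0.370370·0.428571=0.1587; V=-0.158730+0.370370+0.158730=0.3704
k=5 load: inc=0.158730, refl=0.158730·-0.777778=-0.1235; V=0.211640+0.158730+-0.123457=0.2469
k=6 src: inc=-0.123457, refl=-0.123457·0.428571=-0.0529; V=0.370370+-0.123457+-0.052910=0.1940
k=7 load: inc=-0.052910, refl=-0.052910·-0.777778=0.0412; V=0.246914+-0.052910+0.041152=0.2352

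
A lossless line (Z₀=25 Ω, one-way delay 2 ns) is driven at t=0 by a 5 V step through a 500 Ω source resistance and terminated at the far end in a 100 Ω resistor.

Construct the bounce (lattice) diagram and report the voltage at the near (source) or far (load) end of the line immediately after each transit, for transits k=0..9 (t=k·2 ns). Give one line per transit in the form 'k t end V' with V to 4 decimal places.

Γ_L=0.600000, Γ_S=0.904762; launch V₁=5·25/525=0.238095
k=0 src: V=0.2381
k=1 load: inc=0.238095, refl=0.238095·0.600000=0.1429; V=0.000000+0.238095+0.142857=0.3810
k=2 src: inc=0.142857, refl=0.142857·0.904762=0.1293; V=0.238095+0.142857+0.129252=0.5102
k=3 load: inc=0.129252, refl=0.129252·0.600000=0.0776; V=0.380952+0.129252+0.077551=0.5878
k=4 src: inc=0.077551, refl=0.077551·0.904762=0.0702; V=0.510204+0.077551+0.070165=0.6579
k=5 load: inc=0.070165, refl=0.070165·0.600000=0.0421; V=0.587755+0.070165+0.042099=0.7000
k=6 src: inc=0.042099, refl=0.042099·0.904762=0.0381; V=0.657920+0.042099+0.038090=0.7381
k=7 load: inc=0.038090, refl=0.038090·0.600000=0.0229; V=0.700019+0.038090+0.022854=0.7610
k=8 src: inc=0.022854, refl=0.022854·0.904762=0.0207; V=0.738109+0.022854+0.020677=0.7816
k=9 load: inc=0.020677, refl=0.020677·0.600000=0.0124; V=0.760963+0.020677+0.012406=0.7940

0 0 source 0.2381
1 2 load 0.3810
2 4 source 0.5102
3 6 load 0.5878
4 8 source 0.6579
5 10 load 0.7000
6 12 source 0.7381
7 14 load 0.7610
8 16 source 0.7816
9 18 load 0.7940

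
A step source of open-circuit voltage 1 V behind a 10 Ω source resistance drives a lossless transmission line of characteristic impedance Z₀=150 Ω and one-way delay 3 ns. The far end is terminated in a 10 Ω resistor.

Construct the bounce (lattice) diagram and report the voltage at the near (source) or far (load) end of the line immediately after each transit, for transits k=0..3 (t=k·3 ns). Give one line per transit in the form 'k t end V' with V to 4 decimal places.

Γ_L=-0.875000, Γ_S=-0.875000; launch V₁=1·150/160=0.937500
k=0 src: V=0.9375
k=1 load: inc=0.937500, refl=0.937500·-0.875000=-0.8203; V=0.000000+0.937500+-0.820312=0.1172
k=2 src: inc=-0.820312, refl=-0.820312·-0.875000=0.7178; V=0.937500+-0.820312+0.717773=0.8350
k=3 load: inc=0.717773, refl=0.717773·-0.875000=-0.6281; V=0.117188+0.717773+-0.628052=0.2069

0 0 source 0.9375
1 3 load 0.1172
2 6 source 0.8350
3 9 load 0.2069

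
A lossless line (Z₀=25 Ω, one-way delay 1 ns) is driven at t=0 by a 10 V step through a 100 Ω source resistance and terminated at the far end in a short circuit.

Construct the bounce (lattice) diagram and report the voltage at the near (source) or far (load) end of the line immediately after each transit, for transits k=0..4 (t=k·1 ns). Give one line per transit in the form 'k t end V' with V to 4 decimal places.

Γ_L=-1.000000, Γ_S=0.600000; launch V₁=10·25/125=2.000000
k=0 src: V=2.0000
k=1 load: inc=2.000000, refl=2.000000·-1.000000=-2.0000; V=0.000000+2.000000+-2.000000=0.0000
k=2 src: inc=-2.000000, refl=-2.000000·0.600000=-1.2000; V=2.000000+-2.000000+-1.200000=-1.2000
k=3 load: inc=-1.200000, refl=-1.200000·-1.000000=1.2000; V=0.000000+-1.200000+1.200000=0.0000
k=4 src: inc=1.200000, refl=1.200000·0.600000=0.7200; V=-1.200000+1.200000+0.720000=0.7200

0 0 source 2.0000
1 1 load 0.0000
2 2 source -1.2000
3 3 load 0.0000
4 4 source 0.7200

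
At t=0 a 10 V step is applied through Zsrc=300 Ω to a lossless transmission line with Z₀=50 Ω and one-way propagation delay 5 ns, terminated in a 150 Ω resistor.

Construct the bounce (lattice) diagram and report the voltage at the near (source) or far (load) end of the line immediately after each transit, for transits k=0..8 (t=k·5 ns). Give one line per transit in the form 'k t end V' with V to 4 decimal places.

Γ_L=0.500000, Γ_S=0.714286; launch V₁=10·50/350=1.428571
k=0 src: V=1.4286
k=1 load: inc=1.428571, refl=1.428571·0.500000=0.7143; V=0.000000+1.428571+0.714286=2.1429
k=2 src: inc=0.714286, refl=0.714286·0.714286=0.5102; V=1.428571+0.714286+0.510204=2.6531
k=3 load: inc=0.510204, refl=0.510204·0.500000=0.2551; V=2.142857+0.510204+0.255102=2.9082
k=4 src: inc=0.255102, refl=0.255102·0.714286=0.1822; V=2.653061+0.255102+0.182216=3.0904
k=5 load: inc=0.182216, refl=0.182216·0.500000=0.0911; V=2.908163+0.182216+0.091108=3.1815
k=6 src: inc=0.091108, refl=0.091108·0.714286=0.0651; V=3.090379+0.091108+0.065077=3.2466
k=7 load: inc=0.065077, refl=0.065077·0.500000=0.0325; V=3.181487+0.065077+0.032539=3.2791
k=8 src: inc=0.032539, refl=0.032539·0.714286=0.0232; V=3.246564+0.032539+0.023242=3.3023

0 0 source 1.4286
1 5 load 2.1429
2 10 source 2.6531
3 15 load 2.9082
4 20 source 3.0904
5 25 load 3.1815
6 30 source 3.2466
7 35 load 3.2791
8 40 source 3.3023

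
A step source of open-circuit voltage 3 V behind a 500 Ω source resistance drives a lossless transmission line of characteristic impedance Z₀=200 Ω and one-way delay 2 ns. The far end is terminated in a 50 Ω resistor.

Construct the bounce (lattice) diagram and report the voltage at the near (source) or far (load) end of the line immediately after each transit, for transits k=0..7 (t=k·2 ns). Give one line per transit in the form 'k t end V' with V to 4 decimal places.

Γ_L=-0.600000, Γ_S=0.428571; launch V₁=3·200/700=0.857143
k=0 src: V=0.8571
k=1 load: inc=0.857143, refl=0.857143·-0.600000=-0.5143; V=0.000000+0.857143+-0.514286=0.3429
k=2 src: inc=-0.514286, refl=-0.514286·0.428571=-0.2204; V=0.857143+-0.514286+-0.220408=0.1224
k=3 load: inc=-0.220408, refl=-0.220408·-0.600000=0.1322; V=0.342857+-0.220408+0.132245=0.2547
k=4 src: inc=0.132245, refl=0.132245·0.428571=0.0567; V=0.122449+0.132245+0.056676=0.3114
k=5 load: inc=0.056676, refl=0.056676·-0.600000=-0.0340; V=0.254694+0.056676+-0.034006=0.2774
k=6 src: inc=-0.034006, refl=-0.034006·0.428571=-0.0146; V=0.311370+-0.034006+-0.014574=0.2628
k=7 load: inc=-0.014574, refl=-0.014574·-0.600000=0.0087; V=0.277364+-0.014574+0.008744=0.2715

0 0 source 0.8571
1 2 load 0.3429
2 4 source 0.1224
3 6 load 0.2547
4 8 source 0.3114
5 10 load 0.2774
6 12 source 0.2628
7 14 load 0.2715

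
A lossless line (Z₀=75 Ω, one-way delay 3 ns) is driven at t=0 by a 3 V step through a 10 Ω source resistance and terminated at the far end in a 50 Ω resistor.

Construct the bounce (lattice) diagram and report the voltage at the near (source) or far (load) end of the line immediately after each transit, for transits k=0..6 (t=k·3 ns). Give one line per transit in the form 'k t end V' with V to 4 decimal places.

Γ_L=-0.200000, Γ_S=-0.764706; launch V₁=3·75/85=2.647059
k=0 src: V=2.6471
k=1 load: inc=2.647059, refl=2.647059·-0.200000=-0.5294; V=0.000000+2.647059+-0.529412=2.1176
k=2 src: inc=-0.529412, refl=-0.529412·-0.764706=0.4048; V=2.647059+-0.529412+0.404844=2.5225
k=3 load: inc=0.404844, refl=0.404844·-0.200000=-0.0810; V=2.117647+0.404844+-0.080969=2.4415
k=4 src: inc=-0.080969, refl=-0.080969·-0.764706=0.0619; V=2.522491+-0.080969+0.061917=2.5034
k=5 load: inc=0.061917, refl=0.061917·-0.200000=-0.0124; V=2.441522+0.061917+-0.012383=2.4911
k=6 src: inc=-0.012383, refl=-0.012383·-0.764706=0.0095; V=2.503440+-0.012383+0.009470=2.5005

0 0 source 2.6471
1 3 load 2.1176
2 6 source 2.5225
3 9 load 2.4415
4 12 source 2.5034
5 15 load 2.4911
6 18 source 2.5005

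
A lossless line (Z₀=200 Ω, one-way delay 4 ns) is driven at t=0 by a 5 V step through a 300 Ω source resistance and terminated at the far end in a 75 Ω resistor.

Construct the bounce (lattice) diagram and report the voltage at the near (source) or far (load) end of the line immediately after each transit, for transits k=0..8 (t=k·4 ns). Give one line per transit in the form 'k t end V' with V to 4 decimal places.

Γ_L=-0.454545, Γ_S=0.200000; launch V₁=5·200/500=2.000000
k=0 src: V=2.0000
k=1 load: inc=2.000000, refl=2.000000·-0.454545=-0.9091; V=0.000000+2.000000+-0.909091=1.0909
k=2 src: inc=-0.909091, refl=-0.909091·0.200000=-0.1818; V=2.000000+-0.909091+-0.181818=0.9091
k=3 load: inc=-0.181818, refl=-0.181818·-0.454545=0.0826; V=1.090909+-0.181818+0.082645=0.9917
k=4 src: inc=0.082645, refl=0.082645·0.200000=0.0165; V=0.909091+0.082645+0.016529=1.0083
k=5 load: inc=0.016529, refl=0.016529·-0.454545=-0.0075; V=0.991736+0.016529+-0.007513=1.0008
k=6 src: inc=-0.007513, refl=-0.007513·0.200000=-0.0015; V=1.008264+-0.007513+-0.001503=0.9992
k=7 load: inc=-0.001503, refl=-0.001503·-0.454545=0.0007; V=1.000751+-0.001503+0.000683=0.9999
k=8 src: inc=0.000683, refl=0.000683·0.200000=0.0001; V=0.999249+0.000683+0.000137=1.0001

0 0 source 2.0000
1 4 load 1.0909
2 8 source 0.9091
3 12 load 0.9917
4 16 source 1.0083
5 20 load 1.0008
6 24 source 0.9992
7 28 load 0.9999
8 32 source 1.0001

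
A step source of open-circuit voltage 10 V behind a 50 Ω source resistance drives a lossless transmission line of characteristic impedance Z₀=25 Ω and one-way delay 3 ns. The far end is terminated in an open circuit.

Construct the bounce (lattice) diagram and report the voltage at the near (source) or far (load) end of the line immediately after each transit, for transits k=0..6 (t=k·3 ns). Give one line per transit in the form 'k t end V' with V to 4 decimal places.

0 0 source 3.3333
1 3 load 6.6667
2 6 source 7.7778
3 9 load 8.8889
4 12 source 9.2593
5 15 load 9.6296
6 18 source 9.7531

Γ_L=1.000000, Γ_S=0.333333; launch V₁=10·25/75=3.333333
k=0 src: V=3.3333
k=1 load: inc=3.333333, refl=3.333333·1.000000=3.3333; V=0.000000+3.333333+3.333333=6.6667
k=2 src: inc=3.333333, refl=3.333333·0.333333=1.1111; V=3.333333+3.333333+1.111111=7.7778
k=3 load: inc=1.111111, refl=1.111111·1.000000=1.1111; V=6.666667+1.111111+1.111111=8.8889
k=4 src: inc=1.111111, refl=1.111111·0.333333=0.3704; V=7.777778+1.111111+0.370370=9.2593
k=5 load: inc=0.370370, refl=0.370370·1.000000=0.3704; V=8.888889+0.370370+0.370370=9.6296
k=6 src: inc=0.370370, refl=0.370370·0.333333=0.1235; V=9.259259+0.370370+0.123457=9.7531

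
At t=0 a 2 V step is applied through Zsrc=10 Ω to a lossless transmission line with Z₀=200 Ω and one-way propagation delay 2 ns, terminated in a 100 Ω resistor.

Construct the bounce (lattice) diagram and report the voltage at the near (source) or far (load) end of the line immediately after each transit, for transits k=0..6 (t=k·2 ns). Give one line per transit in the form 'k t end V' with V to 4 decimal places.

0 0 source 1.9048
1 2 load 1.2698
2 4 source 1.8443
3 6 load 1.6528
4 8 source 1.8261
5 10 load 1.7683
6 12 source 1.8206

Γ_L=-0.333333, Γ_S=-0.904762; launch V₁=2·200/210=1.904762
k=0 src: V=1.9048
k=1 load: inc=1.904762, refl=1.904762·-0.333333=-0.6349; V=0.000000+1.904762+-0.634921=1.2698
k=2 src: inc=-0.634921, refl=-0.634921·-0.904762=0.5745; V=1.904762+-0.634921+0.574452=1.8443
k=3 load: inc=0.574452, refl=0.574452·-0.333333=-0.1915; V=1.269841+0.574452+-0.191484=1.6528
k=4 src: inc=-0.191484, refl=-0.191484·-0.904762=0.1732; V=1.844293+-0.191484+0.173247=1.8261
k=5 load: inc=0.173247, refl=0.173247·-0.333333=-0.0577; V=1.652809+0.173247+-0.057749=1.7683
k=6 src: inc=-0.057749, refl=-0.057749·-0.904762=0.0522; V=1.826057+-0.057749+0.052249=1.8206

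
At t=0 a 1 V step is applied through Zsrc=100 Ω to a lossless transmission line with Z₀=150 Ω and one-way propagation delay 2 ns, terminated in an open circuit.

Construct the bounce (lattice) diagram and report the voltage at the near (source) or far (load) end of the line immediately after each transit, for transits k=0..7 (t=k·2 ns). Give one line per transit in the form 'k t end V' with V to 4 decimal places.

0 0 source 0.6000
1 2 load 1.2000
2 4 source 1.0800
3 6 load 0.9600
4 8 source 0.9840
5 10 load 1.0080
6 12 source 1.0032
7 14 load 0.9984

Γ_L=1.000000, Γ_S=-0.200000; launch V₁=1·150/250=0.600000
k=0 src: V=0.6000
k=1 load: inc=0.600000, refl=0.600000·1.000000=0.6000; V=0.000000+0.600000+0.600000=1.2000
k=2 src: inc=0.600000, refl=0.600000·-0.200000=-0.1200; V=0.600000+0.600000+-0.120000=1.0800
k=3 load: inc=-0.120000, refl=-0.120000·1.000000=-0.1200; V=1.200000+-0.120000+-0.120000=0.9600
k=4 src: inc=-0.120000, refl=-0.120000·-0.200000=0.0240; V=1.080000+-0.120000+0.024000=0.9840
k=5 load: inc=0.024000, refl=0.024000·1.000000=0.0240; V=0.960000+0.024000+0.024000=1.0080
k=6 src: inc=0.024000, refl=0.024000·-0.200000=-0.0048; V=0.984000+0.024000+-0.004800=1.0032
k=7 load: inc=-0.004800, refl=-0.004800·1.000000=-0.0048; V=1.008000+-0.004800+-0.004800=0.9984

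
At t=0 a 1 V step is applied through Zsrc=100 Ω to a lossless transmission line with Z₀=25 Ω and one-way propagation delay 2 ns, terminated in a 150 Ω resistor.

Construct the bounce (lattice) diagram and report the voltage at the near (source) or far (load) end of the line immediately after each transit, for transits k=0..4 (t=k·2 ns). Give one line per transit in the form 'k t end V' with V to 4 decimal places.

Γ_L=0.714286, Γ_S=0.600000; launch V₁=1·25/125=0.200000
k=0 src: V=0.2000
k=1 load: inc=0.200000, refl=0.200000·0.714286=0.1429; V=0.000000+0.200000+0.142857=0.3429
k=2 src: inc=0.142857, refl=0.142857·0.600000=0.0857; V=0.200000+0.142857+0.085714=0.4286
k=3 load: inc=0.085714, refl=0.085714·0.714286=0.0612; V=0.342857+0.085714+0.061224=0.4898
k=4 src: inc=0.061224, refl=0.061224·0.600000=0.0367; V=0.428571+0.061224+0.036735=0.5265

0 0 source 0.2000
1 2 load 0.3429
2 4 source 0.4286
3 6 load 0.4898
4 8 source 0.5265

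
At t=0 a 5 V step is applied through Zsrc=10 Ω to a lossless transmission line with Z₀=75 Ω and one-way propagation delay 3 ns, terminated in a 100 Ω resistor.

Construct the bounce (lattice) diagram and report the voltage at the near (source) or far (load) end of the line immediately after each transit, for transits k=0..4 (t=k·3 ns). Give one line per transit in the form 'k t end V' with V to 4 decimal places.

0 0 source 4.4118
1 3 load 5.0420
2 6 source 4.5601
3 9 load 4.4912
4 12 source 4.5439

Γ_L=0.142857, Γ_S=-0.764706; launch V₁=5·75/85=4.411765
k=0 src: V=4.4118
k=1 load: inc=4.411765, refl=4.411765·0.142857=0.6303; V=0.000000+4.411765+0.630252=5.0420
k=2 src: inc=0.630252, refl=0.630252·-0.764706=-0.4820; V=4.411765+0.630252+-0.481957=4.5601
k=3 load: inc=-0.481957, refl=-0.481957·0.142857=-0.0689; V=5.042017+-0.481957+-0.068851=4.4912
k=4 src: inc=-0.068851, refl=-0.068851·-0.764706=0.0527; V=4.560059+-0.068851+0.052651=4.5439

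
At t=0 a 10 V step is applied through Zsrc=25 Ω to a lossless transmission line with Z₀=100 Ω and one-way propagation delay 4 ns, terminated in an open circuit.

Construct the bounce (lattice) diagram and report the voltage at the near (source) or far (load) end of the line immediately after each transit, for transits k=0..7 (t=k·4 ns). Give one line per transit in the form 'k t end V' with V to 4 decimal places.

Γ_L=1.000000, Γ_S=-0.600000; launch V₁=10·100/125=8.000000
k=0 src: V=8.0000
k=1 load: inc=8.000000, refl=8.000000·1.000000=8.0000; V=0.000000+8.000000+8.000000=16.0000
k=2 src: inc=8.000000, refl=8.000000·-0.600000=-4.8000; V=8.000000+8.000000+-4.800000=11.2000
k=3 load: inc=-4.800000, refl=-4.800000·1.000000=-4.8000; V=16.000000+-4.800000+-4.800000=6.4000
k=4 src: inc=-4.800000, refl=-4.800000·-0.600000=2.8800; V=11.200000+-4.800000+2.880000=9.2800
k=5 load: inc=2.880000, refl=2.880000·1.000000=2.8800; V=6.400000+2.880000+2.880000=12.1600
k=6 src: inc=2.880000, refl=2.880000·-0.600000=-1.7280; V=9.280000+2.880000+-1.728000=10.4320
k=7 load: inc=-1.728000, refl=-1.728000·1.000000=-1.7280; V=12.160000+-1.728000+-1.728000=8.7040

0 0 source 8.0000
1 4 load 16.0000
2 8 source 11.2000
3 12 load 6.4000
4 16 source 9.2800
5 20 load 12.1600
6 24 source 10.4320
7 28 load 8.7040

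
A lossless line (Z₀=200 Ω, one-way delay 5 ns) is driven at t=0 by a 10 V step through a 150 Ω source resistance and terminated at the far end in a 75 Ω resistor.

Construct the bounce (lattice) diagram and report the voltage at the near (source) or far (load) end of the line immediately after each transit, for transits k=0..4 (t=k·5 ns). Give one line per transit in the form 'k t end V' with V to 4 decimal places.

0 0 source 5.7143
1 5 load 3.1169
2 10 source 3.4879
3 15 load 3.3193
4 20 source 3.3434

Γ_L=-0.454545, Γ_S=-0.142857; launch V₁=10·200/350=5.714286
k=0 src: V=5.7143
k=1 load: inc=5.714286, refl=5.714286·-0.454545=-2.5974; V=0.000000+5.714286+-2.597403=3.1169
k=2 src: inc=-2.597403, refl=-2.597403·-0.142857=0.3711; V=5.714286+-2.597403+0.371058=3.4879
k=3 load: inc=0.371058, refl=0.371058·-0.454545=-0.1687; V=3.116883+0.371058+-0.168663=3.3193
k=4 src: inc=-0.168663, refl=-0.168663·-0.142857=0.0241; V=3.487941+-0.168663+0.024095=3.3434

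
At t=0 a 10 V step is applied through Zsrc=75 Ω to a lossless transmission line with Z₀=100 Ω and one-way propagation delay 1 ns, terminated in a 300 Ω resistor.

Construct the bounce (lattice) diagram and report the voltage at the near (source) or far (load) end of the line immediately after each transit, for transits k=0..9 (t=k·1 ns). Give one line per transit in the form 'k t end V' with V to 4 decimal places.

0 0 source 5.7143
1 1 load 8.5714
2 2 source 8.1633
3 3 load 7.9592
4 4 source 7.9883
5 5 load 8.0029
6 6 source 8.0008
7 7 load 7.9998
8 8 source 7.9999
9 9 load 8.0000

Γ_L=0.500000, Γ_S=-0.142857; launch V₁=10·100/175=5.714286
k=0 src: V=5.7143
k=1 load: inc=5.714286, refl=5.714286·0.500000=2.8571; V=0.000000+5.714286+2.857143=8.5714
k=2 src: inc=2.857143, refl=2.857143·-0.142857=-0.4082; V=5.714286+2.857143+-0.408163=8.1633
k=3 load: inc=-0.408163, refl=-0.408163·0.500000=-0.2041; V=8.571429+-0.408163+-0.204082=7.9592
k=4 src: inc=-0.204082, refl=-0.204082·-0.142857=0.0292; V=8.163265+-0.204082+0.029155=7.9883
k=5 load: inc=0.029155, refl=0.029155·0.500000=0.0146; V=7.959184+0.029155+0.014577=8.0029
k=6 src: inc=0.014577, refl=0.014577·-0.142857=-0.0021; V=7.988338+0.014577+-0.002082=8.0008
k=7 load: inc=-0.002082, refl=-0.002082·0.500000=-0.0010; V=8.002915+-0.002082+-0.001041=7.9998
k=8 src: inc=-0.001041, refl=-0.001041·-0.142857=0.0001; V=8.000833+-0.001041+0.000149=7.9999
k=9 load: inc=0.000149, refl=0.000149·0.500000=0.0001; V=7.999792+0.000149+0.000074=8.0000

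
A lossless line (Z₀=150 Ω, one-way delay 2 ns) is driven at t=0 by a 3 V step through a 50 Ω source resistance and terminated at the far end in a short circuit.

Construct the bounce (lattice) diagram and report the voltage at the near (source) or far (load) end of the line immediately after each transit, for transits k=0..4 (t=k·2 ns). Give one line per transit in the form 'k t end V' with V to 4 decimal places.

Γ_L=-1.000000, Γ_S=-0.500000; launch V₁=3·150/200=2.250000
k=0 src: V=2.2500
k=1 load: inc=2.250000, refl=2.250000·-1.000000=-2.2500; V=0.000000+2.250000+-2.250000=0.0000
k=2 src: inc=-2.250000, refl=-2.250000·-0.500000=1.1250; V=2.250000+-2.250000+1.125000=1.1250
k=3 load: inc=1.125000, refl=1.125000·-1.000000=-1.1250; V=0.000000+1.125000+-1.125000=0.0000
k=4 src: inc=-1.125000, refl=-1.125000·-0.500000=0.5625; V=1.125000+-1.125000+0.562500=0.5625

0 0 source 2.2500
1 2 load 0.0000
2 4 source 1.1250
3 6 load 0.0000
4 8 source 0.5625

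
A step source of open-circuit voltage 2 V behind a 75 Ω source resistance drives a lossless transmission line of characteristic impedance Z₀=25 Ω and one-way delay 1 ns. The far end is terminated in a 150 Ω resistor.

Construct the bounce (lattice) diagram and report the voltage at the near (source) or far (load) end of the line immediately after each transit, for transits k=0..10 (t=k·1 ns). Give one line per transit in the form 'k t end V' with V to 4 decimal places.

0 0 source 0.5000
1 1 load 0.8571
2 2 source 1.0357
3 3 load 1.1633
4 4 source 1.2270
5 5 load 1.2726
6 6 source 1.2954
7 7 load 1.3116
8 8 source 1.3198
9 9 load 1.3256
10 10 source 1.3285

Γ_L=0.714286, Γ_S=0.500000; launch V₁=2·25/100=0.500000
k=0 src: V=0.5000
k=1 load: inc=0.500000, refl=0.500000·0.714286=0.3571; V=0.000000+0.500000+0.357143=0.8571
k=2 src: inc=0.357143, refl=0.357143·0.500000=0.1786; V=0.500000+0.357143+0.178571=1.0357
k=3 load: inc=0.178571, refl=0.178571·0.714286=0.1276; V=0.857143+0.178571+0.127551=1.1633
k=4 src: inc=0.127551, refl=0.127551·0.500000=0.0638; V=1.035714+0.127551+0.063776=1.2270
k=5 load: inc=0.063776, refl=0.063776·0.714286=0.0456; V=1.163265+0.063776+0.045554=1.2726
k=6 src: inc=0.045554, refl=0.045554·0.500000=0.0228; V=1.227041+0.045554+0.022777=1.2954
k=7 load: inc=0.022777, refl=0.022777·0.714286=0.0163; V=1.272595+0.022777+0.016269=1.3116
k=8 src: inc=0.016269, refl=0.016269·0.500000=0.0081; V=1.295372+0.016269+0.008135=1.3198
k=9 load: inc=0.008135, refl=0.008135·0.714286=0.0058; V=1.311641+0.008135+0.005810=1.3256
k=10 src: inc=0.005810, refl=0.005810·0.500000=0.0029; V=1.319776+0.005810+0.002905=1.3285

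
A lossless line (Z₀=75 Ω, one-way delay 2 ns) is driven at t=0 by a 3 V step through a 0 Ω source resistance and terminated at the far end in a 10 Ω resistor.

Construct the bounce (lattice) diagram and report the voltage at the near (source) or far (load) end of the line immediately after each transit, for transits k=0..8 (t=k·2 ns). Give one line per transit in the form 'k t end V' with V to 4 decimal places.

Γ_L=-0.764706, Γ_S=-1.000000; launch V₁=3·75/75=3.000000
k=0 src: V=3.0000
k=1 load: inc=3.000000, refl=3.000000·-0.764706=-2.2941; V=0.000000+3.000000+-2.294118=0.7059
k=2 src: inc=-2.294118, refl=-2.294118·-1.000000=2.2941; V=3.000000+-2.294118+2.294118=3.0000
k=3 load: inc=2.294118, refl=2.294118·-0.764706=-1.7543; V=0.705882+2.294118+-1.754325=1.2457
k=4 src: inc=-1.754325, refl=-1.754325·-1.000000=1.7543; V=3.000000+-1.754325+1.754325=3.0000
k=5 load: inc=1.754325, refl=1.754325·-0.764706=-1.3415; V=1.245675+1.754325+-1.341543=1.6585
k=6 src: inc=-1.341543, refl=-1.341543·-1.000000=1.3415; V=3.000000+-1.341543+1.341543=3.0000
k=7 load: inc=1.341543, refl=1.341543·-0.764706=-1.0259; V=1.658457+1.341543+-1.025886=1.9741
k=8 src: inc=-1.025886, refl=-1.025886·-1.000000=1.0259; V=3.000000+-1.025886+1.025886=3.0000

0 0 source 3.0000
1 2 load 0.7059
2 4 source 3.0000
3 6 load 1.2457
4 8 source 3.0000
5 10 load 1.6585
6 12 source 3.0000
7 14 load 1.9741
8 16 source 3.0000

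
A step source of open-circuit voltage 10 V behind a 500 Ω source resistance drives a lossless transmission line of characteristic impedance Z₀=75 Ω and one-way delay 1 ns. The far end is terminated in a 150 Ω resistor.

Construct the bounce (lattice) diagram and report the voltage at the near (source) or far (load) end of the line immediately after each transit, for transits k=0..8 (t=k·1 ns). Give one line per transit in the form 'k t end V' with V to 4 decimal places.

0 0 source 1.3043
1 1 load 1.7391
2 2 source 2.0605
3 3 load 2.1676
4 4 source 2.2468
5 5 load 2.2732
6 6 source 2.2927
7 7 load 2.2992
8 8 source 2.3040

Γ_L=0.333333, Γ_S=0.739130; launch V₁=10·75/575=1.304348
k=0 src: V=1.3043
k=1 load: inc=1.304348, refl=1.304348·0.333333=0.4348; V=0.000000+1.304348+0.434783=1.7391
k=2 src: inc=0.434783, refl=0.434783·0.739130=0.3214; V=1.304348+0.434783+0.321361=2.0605
k=3 load: inc=0.321361, refl=0.321361·0.333333=0.1071; V=1.739130+0.321361+0.107120=2.1676
k=4 src: inc=0.107120, refl=0.107120·0.739130=0.0792; V=2.060491+0.107120+0.079176=2.2468
k=5 load: inc=0.079176, refl=0.079176·0.333333=0.0264; V=2.167612+0.079176+0.026392=2.2732
k=6 src: inc=0.026392, refl=0.026392·0.739130=0.0195; V=2.246788+0.026392+0.019507=2.2927
k=7 load: inc=0.019507, refl=0.019507·0.333333=0.0065; V=2.273180+0.019507+0.006502=2.2992
k=8 src: inc=0.006502, refl=0.006502·0.739130=0.0048; V=2.292687+0.006502+0.004806=2.3040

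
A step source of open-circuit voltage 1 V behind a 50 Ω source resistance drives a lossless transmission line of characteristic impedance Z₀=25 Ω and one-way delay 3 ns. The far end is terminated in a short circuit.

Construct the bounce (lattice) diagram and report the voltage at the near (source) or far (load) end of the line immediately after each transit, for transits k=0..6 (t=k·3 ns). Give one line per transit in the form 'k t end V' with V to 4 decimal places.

0 0 source 0.3333
1 3 load 0.0000
2 6 source -0.1111
3 9 load 0.0000
4 12 source 0.0370
5 15 load 0.0000
6 18 source -0.0123

Γ_L=-1.000000, Γ_S=0.333333; launch V₁=1·25/75=0.333333
k=0 src: V=0.3333
k=1 load: inc=0.333333, refl=0.333333·-1.000000=-0.3333; V=0.000000+0.333333+-0.333333=0.0000
k=2 src: inc=-0.333333, refl=-0.333333·0.333333=-0.1111; V=0.333333+-0.333333+-0.111111=-0.1111
k=3 load: inc=-0.111111, refl=-0.111111·-1.000000=0.1111; V=0.000000+-0.111111+0.111111=0.0000
k=4 src: inc=0.111111, refl=0.111111·0.333333=0.0370; V=-0.111111+0.111111+0.037037=0.0370
k=5 load: inc=0.037037, refl=0.037037·-1.000000=-0.0370; V=0.000000+0.037037+-0.037037=0.0000
k=6 src: inc=-0.037037, refl=-0.037037·0.333333=-0.0123; V=0.037037+-0.037037+-0.012346=-0.0123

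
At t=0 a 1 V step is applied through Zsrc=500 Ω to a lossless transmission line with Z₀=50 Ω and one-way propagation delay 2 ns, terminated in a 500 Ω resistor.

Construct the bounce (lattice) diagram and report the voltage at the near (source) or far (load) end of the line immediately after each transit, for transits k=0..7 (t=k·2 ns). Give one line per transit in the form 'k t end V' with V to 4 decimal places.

Γ_L=0.818182, Γ_S=0.818182; launch V₁=1·50/550=0.090909
k=0 src: V=0.0909
k=1 load: inc=0.090909, refl=0.090909·0.818182=0.0744; V=0.000000+0.090909+0.074380=0.1653
k=2 src: inc=0.074380, refl=0.074380·0.818182=0.0609; V=0.090909+0.074380+0.060856=0.2261
k=3 load: inc=0.060856, refl=0.060856·0.818182=0.0498; V=0.165289+0.060856+0.049792=0.2759
k=4 src: inc=0.049792, refl=0.049792·0.818182=0.0407; V=0.226146+0.049792+0.040739=0.3167
k=5 load: inc=0.040739, refl=0.040739·0.818182=0.0333; V=0.275937+0.040739+0.033332=0.3500
k=6 src: inc=0.033332, refl=0.033332·0.818182=0.0273; V=0.316676+0.033332+0.027271=0.3773
k=7 load: inc=0.027271, refl=0.027271·0.818182=0.0223; V=0.350008+0.027271+0.022313=0.3996

0 0 source 0.0909
1 2 load 0.1653
2 4 source 0.2261
3 6 load 0.2759
4 8 source 0.3167
5 10 load 0.3500
6 12 source 0.3773
7 14 load 0.3996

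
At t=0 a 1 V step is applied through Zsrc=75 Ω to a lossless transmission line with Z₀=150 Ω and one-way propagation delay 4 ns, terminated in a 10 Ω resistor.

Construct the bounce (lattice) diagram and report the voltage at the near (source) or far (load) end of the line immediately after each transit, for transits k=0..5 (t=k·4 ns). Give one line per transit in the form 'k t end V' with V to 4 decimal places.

Γ_L=-0.875000, Γ_S=-0.333333; launch V₁=1·150/225=0.666667
k=0 src: V=0.6667
k=1 load: inc=0.666667, refl=0.666667·-0.875000=-0.5833; V=0.000000+0.666667+-0.583333=0.0833
k=2 src: inc=-0.583333, refl=-0.583333·-0.333333=0.1944; V=0.666667+-0.583333+0.194444=0.2778
k=3 load: inc=0.194444, refl=0.194444·-0.875000=-0.1701; V=0.083333+0.194444+-0.170139=0.1076
k=4 src: inc=-0.170139, refl=-0.170139·-0.333333=0.0567; V=0.277778+-0.170139+0.056713=0.1644
k=5 load: inc=0.056713, refl=0.056713·-0.875000=-0.0496; V=0.107639+0.056713+-0.049624=0.1147

0 0 source 0.6667
1 4 load 0.0833
2 8 source 0.2778
3 12 load 0.1076
4 16 source 0.1644
5 20 load 0.1147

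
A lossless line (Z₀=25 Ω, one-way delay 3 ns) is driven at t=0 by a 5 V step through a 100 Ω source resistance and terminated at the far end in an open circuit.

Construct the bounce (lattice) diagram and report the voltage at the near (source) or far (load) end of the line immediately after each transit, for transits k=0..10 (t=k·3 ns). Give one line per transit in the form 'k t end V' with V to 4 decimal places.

0 0 source 1.0000
1 3 load 2.0000
2 6 source 2.6000
3 9 load 3.2000
4 12 source 3.5600
5 15 load 3.9200
6 18 source 4.1360
7 21 load 4.3520
8 24 source 4.4816
9 27 load 4.6112
10 30 source 4.6890

Γ_L=1.000000, Γ_S=0.600000; launch V₁=5·25/125=1.000000
k=0 src: V=1.0000
k=1 load: inc=1.000000, refl=1.000000·1.000000=1.0000; V=0.000000+1.000000+1.000000=2.0000
k=2 src: inc=1.000000, refl=1.000000·0.600000=0.6000; V=1.000000+1.000000+0.600000=2.6000
k=3 load: inc=0.600000, refl=0.600000·1.000000=0.6000; V=2.000000+0.600000+0.600000=3.2000
k=4 src: inc=0.600000, refl=0.600000·0.600000=0.3600; V=2.600000+0.600000+0.360000=3.5600
k=5 load: inc=0.360000, refl=0.360000·1.000000=0.3600; V=3.200000+0.360000+0.360000=3.9200
k=6 src: inc=0.360000, refl=0.360000·0.600000=0.2160; V=3.560000+0.360000+0.216000=4.1360
k=7 load: inc=0.216000, refl=0.216000·1.000000=0.2160; V=3.920000+0.216000+0.216000=4.3520
k=8 src: inc=0.216000, refl=0.216000·0.600000=0.1296; V=4.136000+0.216000+0.129600=4.4816
k=9 load: inc=0.129600, refl=0.129600·1.000000=0.1296; V=4.352000+0.129600+0.129600=4.6112
k=10 src: inc=0.129600, refl=0.129600·0.600000=0.0778; V=4.481600+0.129600+0.077760=4.6890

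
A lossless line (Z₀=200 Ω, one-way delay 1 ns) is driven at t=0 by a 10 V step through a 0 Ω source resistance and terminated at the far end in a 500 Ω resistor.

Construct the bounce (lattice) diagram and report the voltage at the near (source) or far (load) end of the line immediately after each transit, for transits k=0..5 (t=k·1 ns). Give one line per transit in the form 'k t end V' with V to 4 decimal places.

0 0 source 10.0000
1 1 load 14.2857
2 2 source 10.0000
3 3 load 8.1633
4 4 source 10.0000
5 5 load 10.7872

Γ_L=0.428571, Γ_S=-1.000000; launch V₁=10·200/200=10.000000
k=0 src: V=10.0000
k=1 load: inc=10.000000, refl=10.000000·0.428571=4.2857; V=0.000000+10.000000+4.285714=14.2857
k=2 src: inc=4.285714, refl=4.285714·-1.000000=-4.2857; V=10.000000+4.285714+-4.285714=10.0000
k=3 load: inc=-4.285714, refl=-4.285714·0.428571=-1.8367; V=14.285714+-4.285714+-1.836735=8.1633
k=4 src: inc=-1.836735, refl=-1.836735·-1.000000=1.8367; V=10.000000+-1.836735+1.836735=10.0000
k=5 load: inc=1.836735, refl=1.836735·0.428571=0.7872; V=8.163265+1.836735+0.787172=10.7872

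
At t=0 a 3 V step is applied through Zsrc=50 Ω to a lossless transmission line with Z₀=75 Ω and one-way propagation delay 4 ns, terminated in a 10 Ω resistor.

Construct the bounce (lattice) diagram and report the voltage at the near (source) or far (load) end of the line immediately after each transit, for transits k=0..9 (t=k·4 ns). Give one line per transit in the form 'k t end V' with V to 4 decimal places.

0 0 source 1.8000
1 4 load 0.4235
2 8 source 0.6988
3 12 load 0.4883
4 16 source 0.5304
5 20 load 0.4982
6 24 source 0.5047
7 28 load 0.4997
8 32 source 0.5007
9 36 load 0.5000

Γ_L=-0.764706, Γ_S=-0.200000; launch V₁=3·75/125=1.800000
k=0 src: V=1.8000
k=1 load: inc=1.800000, refl=1.800000·-0.764706=-1.3765; V=0.000000+1.800000+-1.376471=0.4235
k=2 src: inc=-1.376471, refl=-1.376471·-0.200000=0.2753; V=1.800000+-1.376471+0.275294=0.6988
k=3 load: inc=0.275294, refl=0.275294·-0.764706=-0.2105; V=0.423529+0.275294+-0.210519=0.4883
k=4 src: inc=-0.210519, refl=-0.210519·-0.200000=0.0421; V=0.698824+-0.210519+0.042104=0.5304
k=5 load: inc=0.042104, refl=0.042104·-0.764706=-0.0322; V=0.488304+0.042104+-0.032197=0.4982
k=6 src: inc=-0.032197, refl=-0.032197·-0.200000=0.0064; V=0.530408+-0.032197+0.006439=0.5047
k=7 load: inc=0.006439, refl=0.006439·-0.764706=-0.0049; V=0.498211+0.006439+-0.004924=0.4997
k=8 src: inc=-0.004924, refl=-0.004924·-0.200000=0.0010; V=0.504651+-0.004924+0.000985=0.5007
k=9 load: inc=0.000985, refl=0.000985·-0.764706=-0.0008; V=0.499726+0.000985+-0.000753=0.5000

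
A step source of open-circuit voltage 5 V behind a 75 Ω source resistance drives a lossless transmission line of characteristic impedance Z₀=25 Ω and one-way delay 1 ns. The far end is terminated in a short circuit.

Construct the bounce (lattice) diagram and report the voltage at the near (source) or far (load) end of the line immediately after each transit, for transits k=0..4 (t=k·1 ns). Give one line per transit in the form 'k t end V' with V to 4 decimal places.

0 0 source 1.2500
1 1 load 0.0000
2 2 source -0.6250
3 3 load 0.0000
4 4 source 0.3125

Γ_L=-1.000000, Γ_S=0.500000; launch V₁=5·25/100=1.250000
k=0 src: V=1.2500
k=1 load: inc=1.250000, refl=1.250000·-1.000000=-1.2500; V=0.000000+1.250000+-1.250000=0.0000
k=2 src: inc=-1.250000, refl=-1.250000·0.500000=-0.6250; V=1.250000+-1.250000+-0.625000=-0.6250
k=3 load: inc=-0.625000, refl=-0.625000·-1.000000=0.6250; V=0.000000+-0.625000+0.625000=0.0000
k=4 src: inc=0.625000, refl=0.625000·0.500000=0.3125; V=-0.625000+0.625000+0.312500=0.3125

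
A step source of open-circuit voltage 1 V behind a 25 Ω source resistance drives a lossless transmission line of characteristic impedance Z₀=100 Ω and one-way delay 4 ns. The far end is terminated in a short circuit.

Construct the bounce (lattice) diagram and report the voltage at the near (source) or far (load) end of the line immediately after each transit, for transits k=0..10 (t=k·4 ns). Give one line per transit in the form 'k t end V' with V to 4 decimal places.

0 0 source 0.8000
1 4 load 0.0000
2 8 source 0.4800
3 12 load 0.0000
4 16 source 0.2880
5 20 load 0.0000
6 24 source 0.1728
7 28 load 0.0000
8 32 source 0.1037
9 36 load 0.0000
10 40 source 0.0622

Γ_L=-1.000000, Γ_S=-0.600000; launch V₁=1·100/125=0.800000
k=0 src: V=0.8000
k=1 load: inc=0.800000, refl=0.800000·-1.000000=-0.8000; V=0.000000+0.800000+-0.800000=0.0000
k=2 src: inc=-0.800000, refl=-0.800000·-0.600000=0.4800; V=0.800000+-0.800000+0.480000=0.4800
k=3 load: inc=0.480000, refl=0.480000·-1.000000=-0.4800; V=0.000000+0.480000+-0.480000=0.0000
k=4 src: inc=-0.480000, refl=-0.480000·-0.600000=0.2880; V=0.480000+-0.480000+0.288000=0.2880
k=5 load: inc=0.288000, refl=0.288000·-1.000000=-0.2880; V=0.000000+0.288000+-0.288000=0.0000
k=6 src: inc=-0.288000, refl=-0.288000·-0.600000=0.1728; V=0.288000+-0.288000+0.172800=0.1728
k=7 load: inc=0.172800, refl=0.172800·-1.000000=-0.1728; V=0.000000+0.172800+-0.172800=0.0000
k=8 src: inc=-0.172800, refl=-0.172800·-0.600000=0.1037; V=0.172800+-0.172800+0.103680=0.1037
k=9 load: inc=0.103680, refl=0.103680·-1.000000=-0.1037; V=0.000000+0.103680+-0.103680=0.0000
k=10 src: inc=-0.103680, refl=-0.103680·-0.600000=0.0622; V=0.103680+-0.103680+0.062208=0.0622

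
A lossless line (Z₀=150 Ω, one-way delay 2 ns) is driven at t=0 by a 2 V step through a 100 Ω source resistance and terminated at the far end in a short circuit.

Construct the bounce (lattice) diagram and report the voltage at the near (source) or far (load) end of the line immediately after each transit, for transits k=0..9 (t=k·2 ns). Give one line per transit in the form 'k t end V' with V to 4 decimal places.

Γ_L=-1.000000, Γ_S=-0.200000; launch V₁=2·150/250=1.200000
k=0 src: V=1.2000
k=1 load: inc=1.200000, refl=1.200000·-1.000000=-1.2000; V=0.000000+1.200000+-1.200000=0.0000
k=2 src: inc=-1.200000, refl=-1.200000·-0.200000=0.2400; V=1.200000+-1.200000+0.240000=0.2400
k=3 load: inc=0.240000, refl=0.240000·-1.000000=-0.2400; V=0.000000+0.240000+-0.240000=0.0000
k=4 src: inc=-0.240000, refl=-0.240000·-0.200000=0.0480; V=0.240000+-0.240000+0.048000=0.0480
k=5 load: inc=0.048000, refl=0.048000·-1.000000=-0.0480; V=0.000000+0.048000+-0.048000=0.0000
k=6 src: inc=-0.048000, refl=-0.048000·-0.200000=0.0096; V=0.048000+-0.048000+0.009600=0.0096
k=7 load: inc=0.009600, refl=0.009600·-1.000000=-0.0096; V=0.000000+0.009600+-0.009600=0.0000
k=8 src: inc=-0.009600, refl=-0.009600·-0.200000=0.0019; V=0.009600+-0.009600+0.001920=0.0019
k=9 load: inc=0.001920, refl=0.001920·-1.000000=-0.0019; V=0.000000+0.001920+-0.001920=0.0000

0 0 source 1.2000
1 2 load 0.0000
2 4 source 0.2400
3 6 load 0.0000
4 8 source 0.0480
5 10 load 0.0000
6 12 source 0.0096
7 14 load 0.0000
8 16 source 0.0019
9 18 load 0.0000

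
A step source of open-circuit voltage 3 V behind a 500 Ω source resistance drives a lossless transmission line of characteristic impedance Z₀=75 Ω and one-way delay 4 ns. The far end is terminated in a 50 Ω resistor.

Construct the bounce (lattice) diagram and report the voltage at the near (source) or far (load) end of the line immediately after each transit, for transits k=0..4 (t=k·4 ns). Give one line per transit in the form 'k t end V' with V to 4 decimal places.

Γ_L=-0.200000, Γ_S=0.739130; launch V₁=3·75/575=0.391304
k=0 src: V=0.3913
k=1 load: inc=0.391304, refl=0.391304·-0.200000=-0.0783; V=0.000000+0.391304+-0.078261=0.3130
k=2 src: inc=-0.078261, refl=-0.078261·0.739130=-0.0578; V=0.391304+-0.078261+-0.057845=0.2552
k=3 load: inc=-0.057845, refl=-0.057845·-0.200000=0.0116; V=0.313043+-0.057845+0.011569=0.2668
k=4 src: inc=0.011569, refl=0.011569·0.739130=0.0086; V=0.255198+0.011569+0.008551=0.2753

0 0 source 0.3913
1 4 load 0.3130
2 8 source 0.2552
3 12 load 0.2668
4 16 source 0.2753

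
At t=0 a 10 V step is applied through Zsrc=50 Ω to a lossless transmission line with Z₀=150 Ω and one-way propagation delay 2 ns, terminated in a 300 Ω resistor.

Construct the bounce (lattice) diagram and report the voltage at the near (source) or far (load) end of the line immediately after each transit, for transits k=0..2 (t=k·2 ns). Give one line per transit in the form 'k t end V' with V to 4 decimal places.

0 0 source 7.5000
1 2 load 10.0000
2 4 source 8.7500

Γ_L=0.333333, Γ_S=-0.500000; launch V₁=10·150/200=7.500000
k=0 src: V=7.5000
k=1 load: inc=7.500000, refl=7.500000·0.333333=2.5000; V=0.000000+7.500000+2.500000=10.0000
k=2 src: inc=2.500000, refl=2.500000·-0.500000=-1.2500; V=7.500000+2.500000+-1.250000=8.7500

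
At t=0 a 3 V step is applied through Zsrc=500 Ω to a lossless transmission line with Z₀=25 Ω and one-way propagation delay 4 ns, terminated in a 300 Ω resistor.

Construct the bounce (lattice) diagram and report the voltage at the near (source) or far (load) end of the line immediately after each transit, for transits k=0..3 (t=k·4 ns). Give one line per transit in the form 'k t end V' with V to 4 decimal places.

Γ_L=0.846154, Γ_S=0.904762; launch V₁=3·25/525=0.142857
k=0 src: V=0.1429
k=1 load: inc=0.142857, refl=0.142857·0.846154=0.1209; V=0.000000+0.142857+0.120879=0.2637
k=2 src: inc=0.120879, refl=0.120879·0.904762=0.1094; V=0.142857+0.120879+0.109367=0.3731
k=3 load: inc=0.109367, refl=0.109367·0.846154=0.0925; V=0.263736+0.109367+0.092541=0.4656

0 0 source 0.1429
1 4 load 0.2637
2 8 source 0.3731
3 12 load 0.4656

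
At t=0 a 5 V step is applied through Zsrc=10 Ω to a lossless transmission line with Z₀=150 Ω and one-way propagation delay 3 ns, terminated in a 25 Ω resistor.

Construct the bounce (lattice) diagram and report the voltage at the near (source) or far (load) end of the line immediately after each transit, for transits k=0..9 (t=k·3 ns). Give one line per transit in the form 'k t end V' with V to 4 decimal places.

0 0 source 4.6875
1 3 load 1.3393
2 6 source 4.2690
3 9 load 2.1763
4 12 source 4.0074
5 15 load 2.6995
6 18 source 3.8439
7 21 load 3.0265
8 24 source 3.7417
9 27 load 3.2308

Γ_L=-0.714286, Γ_S=-0.875000; launch V₁=5·150/160=4.687500
k=0 src: V=4.6875
k=1 load: inc=4.687500, refl=4.687500·-0.714286=-3.3482; V=0.000000+4.687500+-3.348214=1.3393
k=2 src: inc=-3.348214, refl=-3.348214·-0.875000=2.9297; V=4.687500+-3.348214+2.929688=4.2690
k=3 load: inc=2.929688, refl=2.929688·-0.714286=-2.0926; V=1.339286+2.929688+-2.092634=2.1763
k=4 src: inc=-2.092634, refl=-2.092634·-0.875000=1.8311; V=4.268973+-2.092634+1.831055=4.0074
k=5 load: inc=1.831055, refl=1.831055·-0.714286=-1.3079; V=2.176339+1.831055+-1.307896=2.6995
k=6 src: inc=-1.307896, refl=-1.307896·-0.875000=1.1444; V=4.007394+-1.307896+1.144409=3.8439
k=7 load: inc=1.144409, refl=1.144409·-0.714286=-0.8174; V=2.699498+1.144409+-0.817435=3.0265
k=8 src: inc=-0.817435, refl=-0.817435·-0.875000=0.7153; V=3.843907+-0.817435+0.715256=3.7417
k=9 load: inc=0.715256, refl=0.715256·-0.714286=-0.5109; V=3.026472+0.715256+-0.510897=3.2308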